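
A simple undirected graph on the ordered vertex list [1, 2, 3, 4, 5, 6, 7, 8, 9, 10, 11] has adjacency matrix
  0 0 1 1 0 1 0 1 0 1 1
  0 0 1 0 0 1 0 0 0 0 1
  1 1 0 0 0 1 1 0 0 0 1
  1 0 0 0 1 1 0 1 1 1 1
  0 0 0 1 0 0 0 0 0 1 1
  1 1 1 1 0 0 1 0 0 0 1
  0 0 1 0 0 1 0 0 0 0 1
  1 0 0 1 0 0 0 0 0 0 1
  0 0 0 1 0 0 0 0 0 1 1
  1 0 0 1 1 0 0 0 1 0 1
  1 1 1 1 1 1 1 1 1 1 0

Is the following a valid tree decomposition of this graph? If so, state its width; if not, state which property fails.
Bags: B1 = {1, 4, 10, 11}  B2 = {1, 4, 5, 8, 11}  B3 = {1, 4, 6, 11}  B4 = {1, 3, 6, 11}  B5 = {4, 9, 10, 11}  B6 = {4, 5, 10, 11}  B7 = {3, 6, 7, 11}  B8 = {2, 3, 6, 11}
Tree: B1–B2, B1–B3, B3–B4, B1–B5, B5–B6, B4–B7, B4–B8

A tree decomposition must satisfy three properties: every vertex lies in some bag; for every edge, both endpoints lie together in some bag; and for every vertex, the bags containing it form a connected subtree. Here bags containing vertex 5 are not connected in the tree, so the decomposition is invalid.

No — bags containing vertex 5 are not connected in the tree.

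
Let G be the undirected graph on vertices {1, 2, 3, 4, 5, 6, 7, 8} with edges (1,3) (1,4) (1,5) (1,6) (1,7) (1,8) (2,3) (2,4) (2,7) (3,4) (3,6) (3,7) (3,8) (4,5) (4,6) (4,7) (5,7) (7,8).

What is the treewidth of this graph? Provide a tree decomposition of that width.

Every bag has size at most 4, so the width is 4 − 1 = 3 and tw(G) ≤ 3. On the other hand G contains the 4-clique {1, 3, 7, 8}. A clique must lie in a single bag of any decomposition, so no decomposition can have width below 3. Combining the bounds, tw(G) = 3.

Treewidth 3.
Bags: B1 = {1, 4, 5, 7}  B2 = {1, 3, 4, 7}  B3 = {1, 3, 4, 6}  B4 = {2, 3, 4, 7}  B5 = {1, 3, 7, 8}
Tree: B1–B2, B2–B3, B2–B4, B2–B5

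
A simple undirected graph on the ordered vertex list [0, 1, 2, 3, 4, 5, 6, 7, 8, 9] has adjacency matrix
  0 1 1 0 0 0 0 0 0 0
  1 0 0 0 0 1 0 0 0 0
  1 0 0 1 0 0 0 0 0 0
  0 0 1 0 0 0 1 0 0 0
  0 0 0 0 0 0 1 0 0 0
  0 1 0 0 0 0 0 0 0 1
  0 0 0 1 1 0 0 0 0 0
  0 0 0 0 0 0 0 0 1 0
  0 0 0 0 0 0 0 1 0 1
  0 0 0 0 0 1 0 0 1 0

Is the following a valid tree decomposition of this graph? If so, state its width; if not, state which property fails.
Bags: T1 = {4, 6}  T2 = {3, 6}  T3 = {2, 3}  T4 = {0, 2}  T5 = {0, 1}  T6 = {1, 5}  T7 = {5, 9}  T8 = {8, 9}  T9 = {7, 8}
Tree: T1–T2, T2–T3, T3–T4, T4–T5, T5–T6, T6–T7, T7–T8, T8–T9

Checking the three conditions: (i) the bags cover all of {0, 1, 2, 3, 4, 5, 6, 7, 8, 9}; (ii) for each edge, some bag contains both endpoints; (iii) the bags containing any fixed vertex form a subtree. All hold, so the decomposition is valid with width 2 − 1 = 1.

Yes; width 1.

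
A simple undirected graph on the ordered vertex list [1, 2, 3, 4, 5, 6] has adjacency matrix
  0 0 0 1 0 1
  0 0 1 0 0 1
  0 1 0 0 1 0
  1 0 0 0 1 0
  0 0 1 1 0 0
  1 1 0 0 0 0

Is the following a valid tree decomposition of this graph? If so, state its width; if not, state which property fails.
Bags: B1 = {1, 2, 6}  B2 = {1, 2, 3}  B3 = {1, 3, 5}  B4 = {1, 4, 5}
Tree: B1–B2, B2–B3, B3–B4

Yes; width 2.

Checking the three conditions: (i) the bags cover all of {1, 2, 3, 4, 5, 6}; (ii) for each edge, some bag contains both endpoints; (iii) the bags containing any fixed vertex form a subtree. All hold, so the decomposition is valid with width 3 − 1 = 2.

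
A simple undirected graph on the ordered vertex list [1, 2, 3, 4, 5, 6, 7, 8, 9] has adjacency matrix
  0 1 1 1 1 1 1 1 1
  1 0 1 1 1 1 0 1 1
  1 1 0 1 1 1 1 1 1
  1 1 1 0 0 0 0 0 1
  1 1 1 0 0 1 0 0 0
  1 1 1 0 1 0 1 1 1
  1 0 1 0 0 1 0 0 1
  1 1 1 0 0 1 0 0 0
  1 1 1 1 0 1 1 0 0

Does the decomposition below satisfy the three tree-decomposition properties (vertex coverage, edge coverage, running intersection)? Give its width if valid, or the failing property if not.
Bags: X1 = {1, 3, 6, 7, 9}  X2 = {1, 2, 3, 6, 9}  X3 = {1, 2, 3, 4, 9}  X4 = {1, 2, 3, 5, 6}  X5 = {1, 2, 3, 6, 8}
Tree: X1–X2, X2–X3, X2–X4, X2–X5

Vertex coverage: the bags together contain {1, 2, 3, 4, 5, 6, 7, 8, 9}, the full vertex set. Edge coverage: each edge of G has both endpoints in at least one bag. Running intersection: for every vertex, the bags containing it form a connected subtree. All three properties hold, so this is a valid tree decomposition of width max|bag| − 1 = 4, and hence tw(G) ≤ 4.

Yes; width 4.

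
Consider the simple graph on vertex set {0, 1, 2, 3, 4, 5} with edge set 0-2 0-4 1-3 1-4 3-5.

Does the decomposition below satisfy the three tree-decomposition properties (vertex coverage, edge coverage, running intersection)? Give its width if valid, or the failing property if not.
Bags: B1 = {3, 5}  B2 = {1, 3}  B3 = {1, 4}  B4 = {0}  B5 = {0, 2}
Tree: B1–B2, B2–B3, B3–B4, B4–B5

A tree decomposition must satisfy three properties: every vertex lies in some bag; for every edge, both endpoints lie together in some bag; and for every vertex, the bags containing it form a connected subtree. Here edge (4,0) lies in no bag, so the decomposition is invalid.

No — edge (4,0) lies in no bag.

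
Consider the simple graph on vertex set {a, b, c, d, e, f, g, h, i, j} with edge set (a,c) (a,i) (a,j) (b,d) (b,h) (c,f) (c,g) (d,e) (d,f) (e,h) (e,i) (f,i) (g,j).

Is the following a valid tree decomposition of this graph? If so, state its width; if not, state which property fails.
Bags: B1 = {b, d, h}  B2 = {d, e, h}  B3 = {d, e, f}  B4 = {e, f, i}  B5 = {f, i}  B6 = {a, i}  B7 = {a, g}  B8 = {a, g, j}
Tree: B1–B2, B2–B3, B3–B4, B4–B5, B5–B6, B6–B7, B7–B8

A tree decomposition must satisfy three properties: every vertex lies in some bag; for every edge, both endpoints lie together in some bag; and for every vertex, the bags containing it form a connected subtree. Here vertex c appears in no bag, so the decomposition is invalid.

No — vertex c appears in no bag.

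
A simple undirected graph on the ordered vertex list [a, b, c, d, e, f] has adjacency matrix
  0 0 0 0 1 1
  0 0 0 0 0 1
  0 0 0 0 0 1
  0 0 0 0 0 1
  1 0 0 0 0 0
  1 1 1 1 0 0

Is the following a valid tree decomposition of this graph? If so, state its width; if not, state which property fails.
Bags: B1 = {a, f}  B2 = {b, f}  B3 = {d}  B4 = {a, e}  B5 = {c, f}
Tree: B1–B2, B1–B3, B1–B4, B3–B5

A tree decomposition must satisfy three properties: every vertex lies in some bag; for every edge, both endpoints lie together in some bag; and for every vertex, the bags containing it form a connected subtree. Here edge (f,d) lies in no bag, so the decomposition is invalid.

No — edge (f,d) lies in no bag.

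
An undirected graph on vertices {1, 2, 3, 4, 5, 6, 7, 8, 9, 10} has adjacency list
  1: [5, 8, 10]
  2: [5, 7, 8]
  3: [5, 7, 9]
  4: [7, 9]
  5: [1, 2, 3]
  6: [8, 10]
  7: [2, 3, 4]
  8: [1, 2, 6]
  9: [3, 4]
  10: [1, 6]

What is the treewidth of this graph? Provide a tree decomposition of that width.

Every bag has size at most 3, so the width is 3 − 1 = 2 and tw(G) ≤ 2. The edges 6–10–1–8–6 form a cycle, so G is not a tree and its treewidth is at least 2. Combining the bounds, tw(G) = 2.

Treewidth 2.
One optimal decomposition is:
Bags: B1 = {6, 8, 10}  B2 = {1, 8, 10}  B3 = {1, 2, 8}  B4 = {1, 2, 5}  B5 = {2, 5, 7}  B6 = {3, 5, 7}  B7 = {3, 4, 7}  B8 = {3, 4, 9}
Tree: B1–B2, B2–B3, B3–B4, B4–B5, B5–B6, B6–B7, B7–B8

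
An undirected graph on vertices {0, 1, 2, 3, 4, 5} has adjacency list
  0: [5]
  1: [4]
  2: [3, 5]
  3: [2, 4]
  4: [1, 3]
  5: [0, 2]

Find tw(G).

A width-1 tree decomposition is:
Bags: B1 = {2, 5}  B2 = {2, 3}  B3 = {3, 4}  B4 = {0, 5}  B5 = {1, 4}
Tree: B1–B2, B2–B3, B1–B4, B3–B5
The largest bag has 2 vertices, giving width 1; this decomposition certifies tw(G) ≤ 1. G has an edge, so its treewidth is at least 1. Combining the bounds, tw(G) = 1.

1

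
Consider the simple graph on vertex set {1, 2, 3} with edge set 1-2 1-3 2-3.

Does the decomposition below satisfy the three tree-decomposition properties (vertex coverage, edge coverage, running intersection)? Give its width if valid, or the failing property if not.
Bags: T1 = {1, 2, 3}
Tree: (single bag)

Yes; width 2.

Checking the three conditions: (i) the bags cover all of {1, 2, 3}; (ii) for each edge, some bag contains both endpoints; (iii) the bags containing any fixed vertex form a subtree. All hold, so the decomposition is valid with width 3 − 1 = 2.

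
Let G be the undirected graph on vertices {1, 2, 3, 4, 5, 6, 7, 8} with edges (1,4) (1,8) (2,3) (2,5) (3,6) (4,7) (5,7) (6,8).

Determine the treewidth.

A width-2 tree decomposition is:
Bags: B1 = {3, 6, 8}  B2 = {2, 3, 8}  B3 = {2, 5, 8}  B4 = {5, 7, 8}  B5 = {4, 7, 8}  B6 = {1, 4, 8}
Tree: B1–B2, B2–B3, B3–B4, B4–B5, B5–B6
Every bag has size at most 3, so the width is 3 − 1 = 2 and tw(G) ≤ 2. For the lower bound, G contains the cycle 8–6–3–2–5–7–4–1–8, so G is not a forest; only forests have treewidth ≤ 1, hence tw(G) ≥ 2. Combining the bounds, tw(G) = 2.

2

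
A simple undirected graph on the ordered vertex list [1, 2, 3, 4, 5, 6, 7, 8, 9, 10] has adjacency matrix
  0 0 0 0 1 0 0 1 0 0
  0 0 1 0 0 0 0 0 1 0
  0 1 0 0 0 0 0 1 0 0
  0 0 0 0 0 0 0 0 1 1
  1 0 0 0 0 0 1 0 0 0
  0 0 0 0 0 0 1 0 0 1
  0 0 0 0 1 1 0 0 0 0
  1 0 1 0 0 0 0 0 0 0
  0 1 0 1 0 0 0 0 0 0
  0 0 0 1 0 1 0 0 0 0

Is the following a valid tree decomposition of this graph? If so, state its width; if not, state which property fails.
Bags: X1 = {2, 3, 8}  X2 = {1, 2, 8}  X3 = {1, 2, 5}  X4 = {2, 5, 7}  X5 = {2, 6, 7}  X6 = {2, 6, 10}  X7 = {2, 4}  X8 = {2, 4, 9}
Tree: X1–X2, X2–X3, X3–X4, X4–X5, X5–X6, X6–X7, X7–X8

A tree decomposition must satisfy three properties: every vertex lies in some bag; for every edge, both endpoints lie together in some bag; and for every vertex, the bags containing it form a connected subtree. Here edge (10,4) lies in no bag, so the decomposition is invalid.

No — edge (10,4) lies in no bag.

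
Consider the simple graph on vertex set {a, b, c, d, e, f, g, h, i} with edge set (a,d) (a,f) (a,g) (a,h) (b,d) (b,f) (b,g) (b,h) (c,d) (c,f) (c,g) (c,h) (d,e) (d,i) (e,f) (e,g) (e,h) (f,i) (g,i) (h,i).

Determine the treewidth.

A width-4 tree decomposition is:
Bags: B1 = {d, f, g, h, i}  B2 = {c, d, f, g, h}  B3 = {a, d, f, g, h}  B4 = {b, d, f, g, h}  B5 = {d, e, f, g, h}
Tree: B1–B2, B2–B3, B3–B4, B4–B5
Each bag holds 5 vertices, so the decomposition has width 4, which upper-bounds the treewidth. For the lower bound: the 5 vertex sets {h,i}, {c,g}, {a,d}, {f}, {b} are disjoint, each induces a connected subgraph, and every pair is joined by at least one edge of G. Contracting each set to a single vertex therefore yields K_{5} as a minor, and since treewidth is minor-monotone, tw(G) ≥ tw(K_{5}) = 4. Combining the bounds, tw(G) = 4.

4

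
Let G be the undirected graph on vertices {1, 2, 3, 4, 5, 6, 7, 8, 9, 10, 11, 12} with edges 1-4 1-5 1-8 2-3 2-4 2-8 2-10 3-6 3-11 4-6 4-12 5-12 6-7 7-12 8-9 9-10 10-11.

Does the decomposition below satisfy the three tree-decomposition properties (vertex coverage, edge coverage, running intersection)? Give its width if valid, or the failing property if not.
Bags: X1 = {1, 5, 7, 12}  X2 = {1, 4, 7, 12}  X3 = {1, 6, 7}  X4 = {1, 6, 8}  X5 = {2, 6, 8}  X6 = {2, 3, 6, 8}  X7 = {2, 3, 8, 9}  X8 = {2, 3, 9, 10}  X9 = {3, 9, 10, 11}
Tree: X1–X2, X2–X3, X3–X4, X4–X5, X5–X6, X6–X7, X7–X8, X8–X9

A tree decomposition must satisfy three properties: every vertex lies in some bag; for every edge, both endpoints lie together in some bag; and for every vertex, the bags containing it form a connected subtree. Here edge (4,6) lies in no bag, so the decomposition is invalid.

No — edge (4,6) lies in no bag.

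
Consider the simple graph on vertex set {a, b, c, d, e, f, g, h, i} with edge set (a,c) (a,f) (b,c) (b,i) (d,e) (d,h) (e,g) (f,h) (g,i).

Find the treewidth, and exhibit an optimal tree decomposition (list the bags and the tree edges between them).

Treewidth 2.
One optimal decomposition is:
Bags: B1 = {a, b, c}  B2 = {a, b, i}  B3 = {a, g, i}  B4 = {a, e, g}  B5 = {a, d, e}  B6 = {a, d, h}  B7 = {a, f, h}
Tree: B1–B2, B2–B3, B3–B4, B4–B5, B5–B6, B6–B7

Every bag has size at most 3, so the width is 3 − 1 = 2 and tw(G) ≤ 2. Since a–c–b–i–g–e–d–h–f–a is a cycle in G, G is not acyclic. Forests are exactly the graphs of treewidth ≤ 1, so tw(G) ≥ 2. The upper and lower bounds meet at 2, so that is the treewidth.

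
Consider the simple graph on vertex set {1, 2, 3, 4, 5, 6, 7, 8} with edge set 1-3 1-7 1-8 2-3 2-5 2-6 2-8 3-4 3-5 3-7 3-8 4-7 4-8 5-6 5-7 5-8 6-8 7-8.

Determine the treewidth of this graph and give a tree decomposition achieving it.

Treewidth 3.
One such decomposition:
Bags: B1 = {1, 3, 7, 8}  B2 = {3, 5, 7, 8}  B3 = {2, 3, 5, 8}  B4 = {2, 5, 6, 8}  B5 = {3, 4, 7, 8}
Tree: B1–B2, B2–B3, B3–B4, B2–B5

The largest bag has 4 vertices, giving width 3; this decomposition certifies tw(G) ≤ 3. For the lower bound, the 4 vertices {2, 3, 5, 8} are pairwise adjacent, and any tree decomposition puts a clique entirely inside one bag — forcing width ≥ 3. Hence tw(G) = 3 exactly.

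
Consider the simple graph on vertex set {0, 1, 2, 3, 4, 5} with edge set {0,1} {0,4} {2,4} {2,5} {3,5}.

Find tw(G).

A width-1 tree decomposition is:
Bags: B1 = {3, 5}  B2 = {2, 5}  B3 = {2, 4}  B4 = {0, 4}  B5 = {0, 1}
Tree: B1–B2, B2–B3, B3–B4, B4–B5
The largest bag has 2 vertices, giving width 1; this decomposition certifies tw(G) ≤ 1. G has an edge, so its treewidth is at least 1. The upper and lower bounds meet at 1, so that is the treewidth.

1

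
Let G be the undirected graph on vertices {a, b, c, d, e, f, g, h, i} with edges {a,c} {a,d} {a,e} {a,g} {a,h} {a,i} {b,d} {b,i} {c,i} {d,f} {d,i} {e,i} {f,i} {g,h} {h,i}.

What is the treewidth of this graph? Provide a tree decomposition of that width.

Treewidth 2.
Bags: B1 = {a, h, i}  B2 = {a, d, i}  B3 = {a, c, i}  B4 = {d, f, i}  B5 = {a, e, i}  B6 = {b, d, i}  B7 = {a, g, h}
Tree: B1–B2, B2–B3, B2–B4, B3–B5, B2–B6, B1–B7

Each bag holds 3 vertices, so the decomposition has width 2, which upper-bounds the treewidth. Conversely, {a, g, h} is a clique of size 3, and the vertices of any clique must share a bag in every tree decomposition; so some bag has ≥ 3 vertices and tw(G) ≥ 2. Therefore the treewidth is 2.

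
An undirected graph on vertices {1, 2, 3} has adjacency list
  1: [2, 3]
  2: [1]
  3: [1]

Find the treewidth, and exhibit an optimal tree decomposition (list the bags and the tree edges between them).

Treewidth 1.
One optimal decomposition is:
Bags: B1 = {1, 3}  B2 = {1, 2}
Tree: B1–B2

Every bag has size at most 2, so the width is 2 − 1 = 1 and tw(G) ≤ 1. G has an edge, so its treewidth is at least 1. Therefore the treewidth is 1.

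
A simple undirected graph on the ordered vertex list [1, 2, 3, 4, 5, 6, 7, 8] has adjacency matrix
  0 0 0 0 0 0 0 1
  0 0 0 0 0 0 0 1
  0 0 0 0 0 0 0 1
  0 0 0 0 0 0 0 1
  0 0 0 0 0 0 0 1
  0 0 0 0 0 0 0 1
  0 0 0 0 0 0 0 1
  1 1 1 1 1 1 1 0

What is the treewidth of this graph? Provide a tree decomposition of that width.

Treewidth 1.
Bags: B1 = {5, 8}  B2 = {3, 8}  B3 = {7, 8}  B4 = {6, 8}  B5 = {4, 8}  B6 = {2, 8}  B7 = {1, 8}
Tree: B1–B2, B1–B3, B1–B4, B2–B5, B5–B6, B2–B7

Each bag holds 2 vertices, so the decomposition has width 1, which upper-bounds the treewidth. Since G has at least one edge (e.g. 8–5), it is not an edgeless graph, so tw(G) ≥ 1. Combining the bounds, tw(G) = 1.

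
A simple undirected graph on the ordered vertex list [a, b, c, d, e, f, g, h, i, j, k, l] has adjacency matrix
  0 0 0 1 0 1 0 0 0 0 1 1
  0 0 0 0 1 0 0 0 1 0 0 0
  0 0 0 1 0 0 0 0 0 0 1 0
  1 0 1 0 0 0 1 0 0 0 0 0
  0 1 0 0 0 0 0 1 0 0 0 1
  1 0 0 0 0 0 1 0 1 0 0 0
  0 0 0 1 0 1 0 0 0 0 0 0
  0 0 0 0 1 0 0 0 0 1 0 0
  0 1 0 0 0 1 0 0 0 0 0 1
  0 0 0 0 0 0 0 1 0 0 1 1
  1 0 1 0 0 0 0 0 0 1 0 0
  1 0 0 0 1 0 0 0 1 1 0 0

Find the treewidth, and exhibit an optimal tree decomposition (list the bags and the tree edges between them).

Every bag has size at most 4, so the width is 4 − 1 = 3 and tw(G) ≤ 3. For the lower bound: the 4 vertex sets {b,e,h}, {j}, {l}, {a,f,i,k} are disjoint, each induces a connected subgraph, and every pair is joined by at least one edge of G. Contracting each set to a single vertex therefore yields K_{4} as a minor, and since treewidth is minor-monotone, tw(G) ≥ tw(K_{4}) = 3. Combining the bounds, tw(G) = 3.

Treewidth 3.
One optimal decomposition is:
Bags: B1 = {b, e, h, j}  B2 = {b, e, j, l}  B3 = {b, i, j, l}  B4 = {i, j, k, l}  B5 = {a, i, k, l}  B6 = {a, f, i, k}  B7 = {a, c, f, k}  B8 = {a, c, d, f}  B9 = {c, d, f, g}
Tree: B1–B2, B2–B3, B3–B4, B4–B5, B5–B6, B6–B7, B7–B8, B8–B9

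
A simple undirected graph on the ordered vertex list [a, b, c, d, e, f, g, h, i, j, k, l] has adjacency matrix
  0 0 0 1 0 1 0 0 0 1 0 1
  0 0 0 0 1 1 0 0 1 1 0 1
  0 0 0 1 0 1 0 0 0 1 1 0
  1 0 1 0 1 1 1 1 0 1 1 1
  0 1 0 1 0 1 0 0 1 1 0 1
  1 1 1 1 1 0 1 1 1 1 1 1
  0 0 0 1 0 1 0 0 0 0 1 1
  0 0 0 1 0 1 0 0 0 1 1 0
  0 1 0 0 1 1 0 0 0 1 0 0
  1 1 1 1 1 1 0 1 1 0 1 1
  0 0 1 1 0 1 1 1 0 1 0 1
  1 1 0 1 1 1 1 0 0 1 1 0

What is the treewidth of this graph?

4

A width-4 tree decomposition is:
Bags: B1 = {b, e, f, j, l}  B2 = {d, e, f, j, l}  B3 = {b, e, f, i, j}  B4 = {a, d, f, j, l}  B5 = {d, f, j, k, l}  B6 = {c, d, f, j, k}  B7 = {d, f, h, j, k}  B8 = {d, f, g, k, l}
Tree: B1–B2, B1–B3, B2–B4, B4–B5, B5–B6, B5–B7, B5–B8
Every bag has size at most 5, so the width is 5 − 1 = 4 and tw(G) ≤ 4. On the other hand G contains the 5-clique {d, f, g, k, l}. A clique must lie in a single bag of any decomposition, so no decomposition can have width below 4. The upper and lower bounds meet at 4, so that is the treewidth.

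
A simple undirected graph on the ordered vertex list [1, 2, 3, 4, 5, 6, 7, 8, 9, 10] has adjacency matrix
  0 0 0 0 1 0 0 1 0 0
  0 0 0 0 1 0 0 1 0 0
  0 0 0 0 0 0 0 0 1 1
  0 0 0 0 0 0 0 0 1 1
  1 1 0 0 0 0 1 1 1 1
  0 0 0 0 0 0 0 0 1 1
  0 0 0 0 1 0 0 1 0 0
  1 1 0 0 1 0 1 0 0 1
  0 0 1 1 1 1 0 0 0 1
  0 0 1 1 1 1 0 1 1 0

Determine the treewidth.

A width-2 tree decomposition is:
Bags: B1 = {4, 9, 10}  B2 = {6, 9, 10}  B3 = {5, 9, 10}  B4 = {5, 8, 10}  B5 = {1, 5, 8}  B6 = {2, 5, 8}  B7 = {3, 9, 10}  B8 = {5, 7, 8}
Tree: B1–B2, B1–B3, B3–B4, B4–B5, B4–B6, B3–B7, B4–B8
The largest bag has 3 vertices, giving width 2; this decomposition certifies tw(G) ≤ 2. On the other hand G contains the 3-clique {3, 9, 10}. A clique must lie in a single bag of any decomposition, so no decomposition can have width below 2. Combining the bounds, tw(G) = 2.

2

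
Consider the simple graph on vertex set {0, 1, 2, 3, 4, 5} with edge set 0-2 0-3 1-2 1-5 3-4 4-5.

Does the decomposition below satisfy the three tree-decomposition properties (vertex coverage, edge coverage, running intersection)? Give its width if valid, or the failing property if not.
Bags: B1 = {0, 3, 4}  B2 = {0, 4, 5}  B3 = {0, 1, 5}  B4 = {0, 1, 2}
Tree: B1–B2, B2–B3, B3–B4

Yes; width 2.

Vertex coverage: the bags together contain {0, 1, 2, 3, 4, 5}, the full vertex set. Edge coverage: each edge of G has both endpoints in at least one bag. Running intersection: for every vertex, the bags containing it form a connected subtree. All three properties hold, so this is a valid tree decomposition of width max|bag| − 1 = 2, and hence tw(G) ≤ 2.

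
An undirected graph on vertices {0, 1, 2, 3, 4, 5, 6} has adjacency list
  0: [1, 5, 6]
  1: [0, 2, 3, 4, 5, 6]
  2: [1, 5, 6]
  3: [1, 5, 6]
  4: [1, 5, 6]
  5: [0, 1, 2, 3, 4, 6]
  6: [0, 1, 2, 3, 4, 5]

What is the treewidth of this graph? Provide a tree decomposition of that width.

The largest bag has 4 vertices, giving width 3; this decomposition certifies tw(G) ≤ 3. For the lower bound, the 4 vertices {0, 1, 5, 6} are pairwise adjacent, and any tree decomposition puts a clique entirely inside one bag — forcing width ≥ 3. Combining the bounds, tw(G) = 3.

Treewidth 3.
One such decomposition:
Bags: B1 = {1, 4, 5, 6}  B2 = {1, 3, 5, 6}  B3 = {0, 1, 5, 6}  B4 = {1, 2, 5, 6}
Tree: B1–B2, B2–B3, B1–B4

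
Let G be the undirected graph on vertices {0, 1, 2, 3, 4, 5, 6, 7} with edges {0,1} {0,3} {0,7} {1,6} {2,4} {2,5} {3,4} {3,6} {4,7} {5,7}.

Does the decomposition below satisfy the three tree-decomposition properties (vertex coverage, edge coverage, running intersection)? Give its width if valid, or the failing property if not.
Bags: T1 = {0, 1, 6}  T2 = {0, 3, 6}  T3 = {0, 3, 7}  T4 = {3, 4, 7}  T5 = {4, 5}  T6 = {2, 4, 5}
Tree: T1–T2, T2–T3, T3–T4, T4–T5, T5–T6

A tree decomposition must satisfy three properties: every vertex lies in some bag; for every edge, both endpoints lie together in some bag; and for every vertex, the bags containing it form a connected subtree. Here edge (7,5) lies in no bag, so the decomposition is invalid.

No — edge (7,5) lies in no bag.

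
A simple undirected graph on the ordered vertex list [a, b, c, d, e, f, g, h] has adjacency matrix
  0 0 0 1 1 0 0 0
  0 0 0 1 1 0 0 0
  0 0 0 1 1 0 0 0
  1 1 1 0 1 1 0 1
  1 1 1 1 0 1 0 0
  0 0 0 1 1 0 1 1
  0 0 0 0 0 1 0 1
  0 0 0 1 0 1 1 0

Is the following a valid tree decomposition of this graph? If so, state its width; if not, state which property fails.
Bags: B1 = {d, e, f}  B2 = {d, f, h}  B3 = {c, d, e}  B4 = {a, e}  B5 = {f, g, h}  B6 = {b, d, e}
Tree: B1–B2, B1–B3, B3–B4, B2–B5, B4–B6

No — edge (d,a) lies in no bag.

A tree decomposition must satisfy three properties: every vertex lies in some bag; for every edge, both endpoints lie together in some bag; and for every vertex, the bags containing it form a connected subtree. Here edge (d,a) lies in no bag, so the decomposition is invalid.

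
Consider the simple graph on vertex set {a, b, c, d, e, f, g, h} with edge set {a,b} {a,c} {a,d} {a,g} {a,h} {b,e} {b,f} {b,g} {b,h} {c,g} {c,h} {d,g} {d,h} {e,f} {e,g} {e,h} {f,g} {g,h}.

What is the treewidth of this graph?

3

A width-3 tree decomposition is:
Bags: B1 = {a, c, g, h}  B2 = {a, b, g, h}  B3 = {a, d, g, h}  B4 = {b, e, g, h}  B5 = {b, e, f, g}
Tree: B1–B2, B1–B3, B2–B4, B4–B5
The largest bag has 4 vertices, giving width 3; this decomposition certifies tw(G) ≤ 3. Conversely, {b, e, g, h} is a clique of size 4, and the vertices of any clique must share a bag in every tree decomposition; so some bag has ≥ 4 vertices and tw(G) ≥ 3. Therefore the treewidth is 3.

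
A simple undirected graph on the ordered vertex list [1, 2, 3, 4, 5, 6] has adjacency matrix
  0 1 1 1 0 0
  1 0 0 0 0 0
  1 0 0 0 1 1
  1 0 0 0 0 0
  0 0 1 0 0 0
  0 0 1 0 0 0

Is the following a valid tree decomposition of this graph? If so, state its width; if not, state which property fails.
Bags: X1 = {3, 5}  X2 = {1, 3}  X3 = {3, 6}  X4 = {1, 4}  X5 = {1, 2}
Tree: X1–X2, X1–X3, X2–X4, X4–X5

Checking the three conditions: (i) the bags cover all of {1, 2, 3, 4, 5, 6}; (ii) for each edge, some bag contains both endpoints; (iii) the bags containing any fixed vertex form a subtree. All hold, so the decomposition is valid with width 2 − 1 = 1.

Yes; width 1.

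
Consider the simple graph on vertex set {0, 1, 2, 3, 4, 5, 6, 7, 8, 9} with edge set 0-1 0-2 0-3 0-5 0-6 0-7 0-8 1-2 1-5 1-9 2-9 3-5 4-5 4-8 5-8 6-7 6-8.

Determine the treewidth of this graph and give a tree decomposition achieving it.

The largest bag has 3 vertices, giving width 2; this decomposition certifies tw(G) ≤ 2. Conversely, {0, 1, 2} is a clique of size 3, and the vertices of any clique must share a bag in every tree decomposition; so some bag has ≥ 3 vertices and tw(G) ≥ 2. The upper and lower bounds meet at 2, so that is the treewidth.

Treewidth 2.
One optimal decomposition is:
Bags: B1 = {0, 5, 8}  B2 = {0, 1, 5}  B3 = {0, 3, 5}  B4 = {0, 6, 8}  B5 = {0, 1, 2}  B6 = {1, 2, 9}  B7 = {0, 6, 7}  B8 = {4, 5, 8}
Tree: B1–B2, B1–B3, B1–B4, B2–B5, B5–B6, B4–B7, B1–B8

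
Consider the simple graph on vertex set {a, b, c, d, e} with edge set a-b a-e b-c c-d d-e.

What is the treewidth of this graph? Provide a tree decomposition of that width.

Treewidth 2.
One optimal decomposition is:
Bags: B1 = {b, c, d}  B2 = {a, b, d}  B3 = {a, d, e}
Tree: B1–B2, B2–B3

The largest bag has 3 vertices, giving width 2; this decomposition certifies tw(G) ≤ 2. The edges d–c–b–a–e–d form a cycle, so G is not a tree and its treewidth is at least 2. Therefore the treewidth is 2.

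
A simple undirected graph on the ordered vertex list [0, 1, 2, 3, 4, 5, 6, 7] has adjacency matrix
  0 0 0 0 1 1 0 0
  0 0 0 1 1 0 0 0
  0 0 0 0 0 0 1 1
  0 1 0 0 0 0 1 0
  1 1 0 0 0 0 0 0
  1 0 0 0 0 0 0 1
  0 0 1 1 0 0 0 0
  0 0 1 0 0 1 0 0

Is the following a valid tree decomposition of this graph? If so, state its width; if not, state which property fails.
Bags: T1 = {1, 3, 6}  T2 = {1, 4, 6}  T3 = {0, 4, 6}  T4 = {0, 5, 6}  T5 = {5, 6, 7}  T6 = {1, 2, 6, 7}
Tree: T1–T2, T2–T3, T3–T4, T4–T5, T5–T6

No — bags containing vertex 1 are not connected in the tree.

A tree decomposition must satisfy three properties: every vertex lies in some bag; for every edge, both endpoints lie together in some bag; and for every vertex, the bags containing it form a connected subtree. Here bags containing vertex 1 are not connected in the tree, so the decomposition is invalid.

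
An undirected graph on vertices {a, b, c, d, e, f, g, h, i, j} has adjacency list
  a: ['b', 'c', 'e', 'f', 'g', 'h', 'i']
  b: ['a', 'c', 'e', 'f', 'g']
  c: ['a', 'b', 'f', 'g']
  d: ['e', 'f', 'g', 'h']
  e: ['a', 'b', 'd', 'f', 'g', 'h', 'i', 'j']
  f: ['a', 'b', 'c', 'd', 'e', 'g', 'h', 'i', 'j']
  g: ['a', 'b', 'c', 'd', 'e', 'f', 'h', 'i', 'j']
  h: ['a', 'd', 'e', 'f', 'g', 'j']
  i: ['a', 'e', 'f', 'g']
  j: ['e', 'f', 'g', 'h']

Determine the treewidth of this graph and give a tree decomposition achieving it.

Treewidth 4.
One optimal decomposition is:
Bags: B1 = {a, e, f, g, h}  B2 = {a, b, e, f, g}  B3 = {d, e, f, g, h}  B4 = {a, e, f, g, i}  B5 = {a, b, c, f, g}  B6 = {e, f, g, h, j}
Tree: B1–B2, B1–B3, B1–B4, B2–B5, B1–B6

The largest bag has 5 vertices, giving width 4; this decomposition certifies tw(G) ≤ 4. Conversely, {d, e, f, g, h} is a clique of size 5, and the vertices of any clique must share a bag in every tree decomposition; so some bag has ≥ 5 vertices and tw(G) ≥ 4. Combining the bounds, tw(G) = 4.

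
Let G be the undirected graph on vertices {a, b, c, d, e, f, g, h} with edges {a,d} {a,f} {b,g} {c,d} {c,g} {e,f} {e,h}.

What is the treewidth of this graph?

1

A width-1 tree decomposition is:
Bags: B1 = {b, g}  B2 = {c, g}  B3 = {c, d}  B4 = {a, d}  B5 = {a, f}  B6 = {e, f}  B7 = {e, h}
Tree: B1–B2, B2–B3, B3–B4, B4–B5, B5–B6, B6–B7
Each bag holds 2 vertices, so the decomposition has width 1, which upper-bounds the treewidth. Since G has at least one edge (e.g. b–g), it is not an edgeless graph, so tw(G) ≥ 1. Combining the bounds, tw(G) = 1.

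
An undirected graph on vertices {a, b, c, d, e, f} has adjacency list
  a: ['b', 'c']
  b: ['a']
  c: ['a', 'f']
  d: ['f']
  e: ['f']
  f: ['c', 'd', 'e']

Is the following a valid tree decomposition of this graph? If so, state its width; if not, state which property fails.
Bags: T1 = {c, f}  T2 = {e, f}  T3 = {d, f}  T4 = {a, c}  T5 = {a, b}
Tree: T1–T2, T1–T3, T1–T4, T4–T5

Checking the three conditions: (i) the bags cover all of {a, b, c, d, e, f}; (ii) for each edge, some bag contains both endpoints; (iii) the bags containing any fixed vertex form a subtree. All hold, so the decomposition is valid with width 2 − 1 = 1.

Yes; width 1.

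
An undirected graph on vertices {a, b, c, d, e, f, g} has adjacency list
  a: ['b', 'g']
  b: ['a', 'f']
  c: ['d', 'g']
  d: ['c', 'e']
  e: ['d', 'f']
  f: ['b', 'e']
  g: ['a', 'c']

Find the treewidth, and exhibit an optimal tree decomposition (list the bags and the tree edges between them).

Treewidth 2.
One such decomposition:
Bags: B1 = {a, b, g}  B2 = {b, c, g}  B3 = {b, c, d}  B4 = {b, d, e}  B5 = {b, e, f}
Tree: B1–B2, B2–B3, B3–B4, B4–B5

Every bag has size at most 3, so the width is 3 − 1 = 2 and tw(G) ≤ 2. Since b–a–g–c–d–e–f–b is a cycle in G, G is not acyclic. Forests are exactly the graphs of treewidth ≤ 1, so tw(G) ≥ 2. Combining the bounds, tw(G) = 2.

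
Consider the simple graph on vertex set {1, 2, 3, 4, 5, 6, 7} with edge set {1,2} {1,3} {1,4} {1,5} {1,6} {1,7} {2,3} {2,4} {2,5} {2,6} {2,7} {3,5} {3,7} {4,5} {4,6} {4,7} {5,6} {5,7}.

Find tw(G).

A width-4 tree decomposition is:
Bags: B1 = {1, 2, 3, 5, 7}  B2 = {1, 2, 4, 5, 7}  B3 = {1, 2, 4, 5, 6}
Tree: B1–B2, B2–B3
The largest bag has 5 vertices, giving width 4; this decomposition certifies tw(G) ≤ 4. On the other hand G contains the 5-clique {1, 2, 3, 5, 7}. A clique must lie in a single bag of any decomposition, so no decomposition can have width below 4. Combining the bounds, tw(G) = 4.

4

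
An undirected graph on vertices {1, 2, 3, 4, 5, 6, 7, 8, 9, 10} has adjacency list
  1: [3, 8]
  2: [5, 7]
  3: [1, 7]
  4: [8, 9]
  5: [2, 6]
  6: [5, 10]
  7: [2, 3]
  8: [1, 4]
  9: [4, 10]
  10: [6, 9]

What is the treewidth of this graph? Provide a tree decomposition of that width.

Treewidth 2.
Bags: B1 = {2, 5, 7}  B2 = {3, 5, 7}  B3 = {1, 3, 5}  B4 = {1, 5, 8}  B5 = {4, 5, 8}  B6 = {4, 5, 9}  B7 = {5, 9, 10}  B8 = {5, 6, 10}
Tree: B1–B2, B2–B3, B3–B4, B4–B5, B5–B6, B6–B7, B7–B8

Every bag has size at most 3, so the width is 3 − 1 = 2 and tw(G) ≤ 2. For the lower bound, G contains the cycle 5–2–7–3–1–8–4–9–10–6–5, so G is not a forest; only forests have treewidth ≤ 1, hence tw(G) ≥ 2. Combining the bounds, tw(G) = 2.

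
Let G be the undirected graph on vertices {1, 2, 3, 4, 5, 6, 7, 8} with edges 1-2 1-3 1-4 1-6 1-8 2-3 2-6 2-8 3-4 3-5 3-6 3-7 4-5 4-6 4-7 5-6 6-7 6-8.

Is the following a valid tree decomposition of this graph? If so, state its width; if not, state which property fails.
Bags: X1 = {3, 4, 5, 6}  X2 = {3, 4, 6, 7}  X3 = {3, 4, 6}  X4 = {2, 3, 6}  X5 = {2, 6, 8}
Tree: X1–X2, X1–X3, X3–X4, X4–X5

A tree decomposition must satisfy three properties: every vertex lies in some bag; for every edge, both endpoints lie together in some bag; and for every vertex, the bags containing it form a connected subtree. Here vertex 1 appears in no bag, so the decomposition is invalid.

No — vertex 1 appears in no bag.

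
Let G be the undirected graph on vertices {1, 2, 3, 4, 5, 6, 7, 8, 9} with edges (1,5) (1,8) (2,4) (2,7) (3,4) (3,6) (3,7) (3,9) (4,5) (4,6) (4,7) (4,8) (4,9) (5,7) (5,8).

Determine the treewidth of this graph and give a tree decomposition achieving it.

Each bag holds 3 vertices, so the decomposition has width 2, which upper-bounds the treewidth. Conversely, {1, 5, 8} is a clique of size 3, and the vertices of any clique must share a bag in every tree decomposition; so some bag has ≥ 3 vertices and tw(G) ≥ 2. The upper and lower bounds meet at 2, so that is the treewidth.

Treewidth 2.
One such decomposition:
Bags: B1 = {3, 4, 7}  B2 = {4, 5, 7}  B3 = {3, 4, 9}  B4 = {4, 5, 8}  B5 = {1, 5, 8}  B6 = {3, 4, 6}  B7 = {2, 4, 7}
Tree: B1–B2, B1–B3, B2–B4, B4–B5, B1–B6, B1–B7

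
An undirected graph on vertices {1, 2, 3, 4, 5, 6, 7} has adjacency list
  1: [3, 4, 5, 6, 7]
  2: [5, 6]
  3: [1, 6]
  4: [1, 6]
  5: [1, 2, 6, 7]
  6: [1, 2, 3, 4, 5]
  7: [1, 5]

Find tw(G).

2

A width-2 tree decomposition is:
Bags: B1 = {1, 4, 6}  B2 = {1, 5, 6}  B3 = {2, 5, 6}  B4 = {1, 3, 6}  B5 = {1, 5, 7}
Tree: B1–B2, B2–B3, B2–B4, B2–B5
Every bag has size at most 3, so the width is 3 − 1 = 2 and tw(G) ≤ 2. For the lower bound, the 3 vertices {1, 3, 6} are pairwise adjacent, and any tree decomposition puts a clique entirely inside one bag — forcing width ≥ 2. Combining the bounds, tw(G) = 2.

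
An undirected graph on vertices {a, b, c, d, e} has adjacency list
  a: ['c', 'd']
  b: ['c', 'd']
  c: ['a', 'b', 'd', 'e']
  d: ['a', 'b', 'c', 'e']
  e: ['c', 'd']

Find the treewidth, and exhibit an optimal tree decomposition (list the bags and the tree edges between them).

Treewidth 2.
Bags: B1 = {c, d, e}  B2 = {a, c, d}  B3 = {b, c, d}
Tree: B1–B2, B1–B3

Every bag has size at most 3, so the width is 3 − 1 = 2 and tw(G) ≤ 2. On the other hand G contains the 3-clique {c, d, e}. A clique must lie in a single bag of any decomposition, so no decomposition can have width below 2. Therefore the treewidth is 2.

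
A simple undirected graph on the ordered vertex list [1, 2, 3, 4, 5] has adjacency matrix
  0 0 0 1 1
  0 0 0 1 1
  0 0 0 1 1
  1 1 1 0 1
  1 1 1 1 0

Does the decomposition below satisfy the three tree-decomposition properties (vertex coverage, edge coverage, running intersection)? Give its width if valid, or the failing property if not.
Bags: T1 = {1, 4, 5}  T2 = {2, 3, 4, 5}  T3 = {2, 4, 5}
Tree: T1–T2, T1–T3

A tree decomposition must satisfy three properties: every vertex lies in some bag; for every edge, both endpoints lie together in some bag; and for every vertex, the bags containing it form a connected subtree. Here bags containing vertex 2 are not connected in the tree, so the decomposition is invalid.

No — bags containing vertex 2 are not connected in the tree.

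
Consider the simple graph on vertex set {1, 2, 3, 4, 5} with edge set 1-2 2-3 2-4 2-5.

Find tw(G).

A width-1 tree decomposition is:
Bags: B1 = {2, 5}  B2 = {1, 2}  B3 = {2, 3}  B4 = {2, 4}
Tree: B1–B2, B2–B3, B2–B4
The largest bag has 2 vertices, giving width 1; this decomposition certifies tw(G) ≤ 1. Since G has at least one edge (e.g. 2–5), it is not an edgeless graph, so tw(G) ≥ 1. Hence tw(G) = 1 exactly.

1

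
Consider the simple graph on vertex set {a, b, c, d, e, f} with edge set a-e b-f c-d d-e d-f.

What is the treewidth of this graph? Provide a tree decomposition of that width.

Treewidth 1.
Bags: B1 = {d, f}  B2 = {d, e}  B3 = {a, e}  B4 = {b, f}  B5 = {c, d}
Tree: B1–B2, B2–B3, B1–B4, B1–B5

The largest bag has 2 vertices, giving width 1; this decomposition certifies tw(G) ≤ 1. Any graph with an edge has treewidth ≥ 1, and G has the edge f–d. Hence tw(G) = 1 exactly.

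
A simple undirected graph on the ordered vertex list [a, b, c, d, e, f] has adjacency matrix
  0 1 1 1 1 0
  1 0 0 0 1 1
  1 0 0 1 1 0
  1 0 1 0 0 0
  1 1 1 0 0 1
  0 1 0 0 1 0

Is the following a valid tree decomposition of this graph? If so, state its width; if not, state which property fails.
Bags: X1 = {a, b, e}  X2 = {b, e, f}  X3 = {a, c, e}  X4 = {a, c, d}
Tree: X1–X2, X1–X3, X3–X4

Checking the three conditions: (i) the bags cover all of {a, b, c, d, e, f}; (ii) for each edge, some bag contains both endpoints; (iii) the bags containing any fixed vertex form a subtree. All hold, so the decomposition is valid with width 3 − 1 = 2.

Yes; width 2.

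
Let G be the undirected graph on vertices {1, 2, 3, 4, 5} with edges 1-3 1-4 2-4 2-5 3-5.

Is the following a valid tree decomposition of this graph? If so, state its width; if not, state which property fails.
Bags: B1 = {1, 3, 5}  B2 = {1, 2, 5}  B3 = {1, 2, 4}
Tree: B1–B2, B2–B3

Yes; width 2.

Checking the three conditions: (i) the bags cover all of {1, 2, 3, 4, 5}; (ii) for each edge, some bag contains both endpoints; (iii) the bags containing any fixed vertex form a subtree. All hold, so the decomposition is valid with width 3 − 1 = 2.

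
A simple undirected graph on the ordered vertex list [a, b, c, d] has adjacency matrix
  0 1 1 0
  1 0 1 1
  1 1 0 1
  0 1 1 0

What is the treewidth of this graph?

2

A width-2 tree decomposition is:
Bags: B1 = {a, b, c}  B2 = {b, c, d}
Tree: B1–B2
The largest bag has 3 vertices, giving width 2; this decomposition certifies tw(G) ≤ 2. On the other hand G contains the 3-clique {b, c, d}. A clique must lie in a single bag of any decomposition, so no decomposition can have width below 2. The upper and lower bounds meet at 2, so that is the treewidth.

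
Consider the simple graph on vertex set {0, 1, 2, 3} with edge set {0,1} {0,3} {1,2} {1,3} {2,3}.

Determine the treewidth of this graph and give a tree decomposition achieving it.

Treewidth 2.
Bags: B1 = {0, 1, 3}  B2 = {1, 2, 3}
Tree: B1–B2

Every bag has size at most 3, so the width is 3 − 1 = 2 and tw(G) ≤ 2. On the other hand G contains the 3-clique {0, 1, 3}. A clique must lie in a single bag of any decomposition, so no decomposition can have width below 2. Therefore the treewidth is 2.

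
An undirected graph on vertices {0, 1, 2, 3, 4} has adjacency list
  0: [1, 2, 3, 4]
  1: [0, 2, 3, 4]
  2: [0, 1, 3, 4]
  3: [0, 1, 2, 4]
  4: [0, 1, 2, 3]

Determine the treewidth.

4

A width-4 tree decomposition is:
Bags: B1 = {0, 1, 2, 3, 4}
Tree: (single bag)
A single bag containing all 5 vertices is trivially a valid decomposition of width 4. Conversely, {0, 1, 2, 3, 4} is a clique of size 5, and the vertices of any clique must share a bag in every tree decomposition; so some bag has ≥ 5 vertices and tw(G) ≥ 4. Therefore the treewidth is 4.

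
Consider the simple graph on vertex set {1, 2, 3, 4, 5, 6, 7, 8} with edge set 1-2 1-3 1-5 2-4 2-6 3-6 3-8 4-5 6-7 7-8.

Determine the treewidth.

A width-2 tree decomposition is:
Bags: B1 = {1, 4, 5}  B2 = {1, 2, 4}  B3 = {1, 2, 3}  B4 = {2, 3, 6}  B5 = {3, 6, 8}  B6 = {6, 7, 8}
Tree: B1–B2, B2–B3, B3–B4, B4–B5, B5–B6
Every bag has size at most 3, so the width is 3 − 1 = 2 and tw(G) ≤ 2. For the lower bound, G contains the cycle 5–4–2–1–5, so G is not a forest; only forests have treewidth ≤ 1, hence tw(G) ≥ 2. Combining the bounds, tw(G) = 2.

2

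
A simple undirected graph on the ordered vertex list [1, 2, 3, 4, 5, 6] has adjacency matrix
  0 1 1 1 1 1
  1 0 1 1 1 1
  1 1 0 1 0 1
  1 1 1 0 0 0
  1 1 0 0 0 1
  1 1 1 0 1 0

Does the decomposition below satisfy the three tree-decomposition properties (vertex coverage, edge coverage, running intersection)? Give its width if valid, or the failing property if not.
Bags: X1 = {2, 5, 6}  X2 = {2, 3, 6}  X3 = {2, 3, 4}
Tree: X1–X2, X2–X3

No — vertex 1 appears in no bag.

A tree decomposition must satisfy three properties: every vertex lies in some bag; for every edge, both endpoints lie together in some bag; and for every vertex, the bags containing it form a connected subtree. Here vertex 1 appears in no bag, so the decomposition is invalid.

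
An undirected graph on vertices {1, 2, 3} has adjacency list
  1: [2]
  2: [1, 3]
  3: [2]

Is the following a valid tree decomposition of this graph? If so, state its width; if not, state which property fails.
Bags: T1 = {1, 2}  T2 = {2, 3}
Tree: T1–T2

Yes; width 1.

Every vertex of G appears in some bag (union = {1, 2, 3}); every edge is covered by a bag; and for each vertex v the set of bags containing v is connected in the bag tree. The decomposition is therefore valid. The largest bag has 2 vertices, so the width is 1.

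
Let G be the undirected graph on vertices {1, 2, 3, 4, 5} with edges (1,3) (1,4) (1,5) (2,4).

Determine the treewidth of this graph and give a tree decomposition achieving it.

Each bag holds 2 vertices, so the decomposition has width 1, which upper-bounds the treewidth. Since G has at least one edge (e.g. 4–1), it is not an edgeless graph, so tw(G) ≥ 1. Combining the bounds, tw(G) = 1.

Treewidth 1.
One optimal decomposition is:
Bags: B1 = {1, 4}  B2 = {1, 3}  B3 = {1, 5}  B4 = {2, 4}
Tree: B1–B2, B1–B3, B1–B4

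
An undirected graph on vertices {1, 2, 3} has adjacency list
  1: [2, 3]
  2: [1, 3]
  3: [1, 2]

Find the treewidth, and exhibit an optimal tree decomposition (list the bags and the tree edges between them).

Treewidth 2.
Bags: B1 = {1, 2, 3}
Tree: (single bag)

With just one bag of size 3, the width is 3 − 1 = 2, so tw(G) ≤ 2. On the other hand G contains the 3-clique {1, 2, 3}. A clique must lie in a single bag of any decomposition, so no decomposition can have width below 2. Therefore the treewidth is 2.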